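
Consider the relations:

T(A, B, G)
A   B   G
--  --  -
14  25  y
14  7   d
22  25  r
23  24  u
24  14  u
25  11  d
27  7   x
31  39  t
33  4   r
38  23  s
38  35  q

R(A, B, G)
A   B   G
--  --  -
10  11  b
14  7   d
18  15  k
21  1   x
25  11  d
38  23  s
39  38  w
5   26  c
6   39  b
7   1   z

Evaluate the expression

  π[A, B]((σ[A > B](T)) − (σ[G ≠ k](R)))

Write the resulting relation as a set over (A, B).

{(24, 14), (27, 7), (33, 4), (38, 35)}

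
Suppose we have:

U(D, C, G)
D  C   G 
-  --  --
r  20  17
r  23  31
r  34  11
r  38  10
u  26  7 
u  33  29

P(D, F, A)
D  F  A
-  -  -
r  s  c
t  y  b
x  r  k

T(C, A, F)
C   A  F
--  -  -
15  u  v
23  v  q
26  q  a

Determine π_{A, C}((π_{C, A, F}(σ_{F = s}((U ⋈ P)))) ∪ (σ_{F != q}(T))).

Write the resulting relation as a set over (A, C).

{(c, 20), (c, 23), (c, 34), (c, 38), (q, 26), (u, 15)}

Joining U and P on D yields {(r, 20, 17, s, c), (r, 23, 31, s, c), (r, 34, 11, s, c), (r, 38, 10, s, c)}.
Filtering on F = s leaves {(r, 20, 17, s, c), (r, 23, 31, s, c), (r, 34, 11, s, c), (r, 38, 10, s, c)}.
Keep only column(s) C, A, F: {(20, c, s), (23, c, s), (34, c, s), (38, c, s)}
Filtering on F != q leaves {(15, u, v), (26, q, a)}.
Set union of the two operands is {(15, u, v), (20, c, s), (23, c, s), (26, q, a), (34, c, s), (38, c, s)}.
Keep only column(s) A, C: {(c, 20), (c, 23), (c, 34), (c, 38), (q, 26), (u, 15)}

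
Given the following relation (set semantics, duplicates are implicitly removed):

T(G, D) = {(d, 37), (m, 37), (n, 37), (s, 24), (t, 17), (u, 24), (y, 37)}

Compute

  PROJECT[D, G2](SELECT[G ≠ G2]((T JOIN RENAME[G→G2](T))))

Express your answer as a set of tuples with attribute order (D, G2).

ρ[G→G2]: schema becomes (G2, D); tuples unchanged.
Natural join on D: {(d, 37, d), (d, 37, m), (d, 37, n), (d, 37, y), (m, 37, d), (m, 37, m), (m, 37, n), (m, 37, y), (n, 37, d), (n, 37, m), (n, 37, n), (n, 37, y), (s, 24, s), (s, 24, u), (t, 17, t), (u, 24, s), (u, 24, u), (y, 37, d), (y, 37, m), (y, 37, n), (y, 37, y)}
σ[G ≠ G2]: keep tuples satisfying G ≠ G2 → {(d, 37, m), (d, 37, n), (d, 37, y), (m, 37, d), (m, 37, n), (m, 37, y), (n, 37, d), (n, 37, m), (n, 37, y), (s, 24, u), (u, 24, s), (y, 37, d), (y, 37, m), (y, 37, n)}
π_{D, G2} gives {(24, s), (24, u), (37, d), (37, m), (37, n), (37, y)} (8 duplicate(s) eliminated).

{(24, s), (24, u), (37, d), (37, m), (37, n), (37, y)}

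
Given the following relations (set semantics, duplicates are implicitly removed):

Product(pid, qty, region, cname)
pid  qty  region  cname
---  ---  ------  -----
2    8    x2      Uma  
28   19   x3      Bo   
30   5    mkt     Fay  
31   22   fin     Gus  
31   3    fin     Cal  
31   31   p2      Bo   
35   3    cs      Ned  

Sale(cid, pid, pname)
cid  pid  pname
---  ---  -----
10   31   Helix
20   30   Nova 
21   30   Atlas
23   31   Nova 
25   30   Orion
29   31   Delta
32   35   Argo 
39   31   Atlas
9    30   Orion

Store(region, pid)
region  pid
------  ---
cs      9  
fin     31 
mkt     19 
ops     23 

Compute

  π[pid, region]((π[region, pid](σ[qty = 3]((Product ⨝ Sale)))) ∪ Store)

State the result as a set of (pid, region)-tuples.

{(19, mkt), (23, ops), (31, fin), (35, cs), (9, cs)}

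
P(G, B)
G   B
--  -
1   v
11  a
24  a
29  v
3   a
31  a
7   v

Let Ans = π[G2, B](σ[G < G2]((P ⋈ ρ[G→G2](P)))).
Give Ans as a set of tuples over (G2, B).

ρ[G→G2]: schema becomes (G2, B); tuples unchanged.
Joining P and ρ[G→G2](P) on B yields {(1, v, 1), (1, v, 29), (1, v, 7), (11, a, 11), (11, a, 24), (11, a, 3), (11, a, 31), (24, a, 11), (24, a, 24), (24, a, 3), (24, a, 31), (29, v, 1), (29, v, 29), (29, v, 7), (3, a, 11), (3, a, 24), (3, a, 3), (3, a, 31), (31, a, 11), (31, a, 24), (31, a, 3), (31, a, 31), (7, v, 1), (7, v, 29), (7, v, 7)}.
Filtering on G < G2 leaves {(1, v, 29), (1, v, 7), (11, a, 24), (11, a, 31), (24, a, 31), (3, a, 11), (3, a, 24), (3, a, 31), (7, v, 29)}.
π[G2, B]: project onto (G2, B) (4 duplicate(s) eliminated) → {(11, a), (24, a), (29, v), (31, a), (7, v)}

{(11, a), (24, a), (29, v), (31, a), (7, v)}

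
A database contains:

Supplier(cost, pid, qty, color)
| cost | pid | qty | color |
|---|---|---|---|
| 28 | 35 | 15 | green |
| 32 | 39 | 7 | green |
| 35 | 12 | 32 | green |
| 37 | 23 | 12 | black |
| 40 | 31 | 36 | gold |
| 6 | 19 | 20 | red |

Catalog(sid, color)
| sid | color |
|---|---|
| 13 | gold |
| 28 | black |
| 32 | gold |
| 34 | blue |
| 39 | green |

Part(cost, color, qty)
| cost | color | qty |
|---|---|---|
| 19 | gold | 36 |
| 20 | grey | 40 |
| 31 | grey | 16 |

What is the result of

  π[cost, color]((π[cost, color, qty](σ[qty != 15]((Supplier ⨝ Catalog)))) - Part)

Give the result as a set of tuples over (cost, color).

Supplier ⋈ Catalog (natural join on color): {(28, 35, 15, green, 39), (32, 39, 7, green, 39), (35, 12, 32, green, 39), (37, 23, 12, black, 28), (40, 31, 36, gold, 13), (40, 31, 36, gold, 32)}
σ[qty != 15]: keep tuples satisfying qty != 15 → {(32, 39, 7, green, 39), (35, 12, 32, green, 39), (37, 23, 12, black, 28), (40, 31, 36, gold, 13), (40, 31, 36, gold, 32)}
π_{cost, color, qty} gives {(32, green, 7), (35, green, 32), (37, black, 12), (40, gold, 36)} (1 duplicate(s) eliminated).
Difference: {(32, green, 7), (35, green, 32), (37, black, 12), (40, gold, 36)} with {(19, gold, 36), (20, grey, 40), (31, grey, 16)} → {(32, green, 7), (35, green, 32), (37, black, 12), (40, gold, 36)}
π_{cost, color} gives {(32, green), (35, green), (37, black), (40, gold)}.

{(32, green), (35, green), (37, black), (40, gold)}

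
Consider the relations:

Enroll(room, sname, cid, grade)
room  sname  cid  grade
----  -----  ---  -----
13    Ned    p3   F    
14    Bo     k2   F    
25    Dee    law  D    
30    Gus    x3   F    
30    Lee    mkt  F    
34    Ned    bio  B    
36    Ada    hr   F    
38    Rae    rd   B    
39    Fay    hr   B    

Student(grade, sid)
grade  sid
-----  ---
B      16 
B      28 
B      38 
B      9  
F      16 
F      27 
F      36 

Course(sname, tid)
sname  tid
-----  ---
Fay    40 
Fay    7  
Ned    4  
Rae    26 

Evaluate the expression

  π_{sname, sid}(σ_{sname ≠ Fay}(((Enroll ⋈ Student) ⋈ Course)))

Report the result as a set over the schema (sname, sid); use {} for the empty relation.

{(Ned, 16), (Ned, 27), (Ned, 28), (Ned, 36), (Ned, 38), (Ned, 9), (Rae, 16), (Rae, 28), (Rae, 38), (Rae, 9)}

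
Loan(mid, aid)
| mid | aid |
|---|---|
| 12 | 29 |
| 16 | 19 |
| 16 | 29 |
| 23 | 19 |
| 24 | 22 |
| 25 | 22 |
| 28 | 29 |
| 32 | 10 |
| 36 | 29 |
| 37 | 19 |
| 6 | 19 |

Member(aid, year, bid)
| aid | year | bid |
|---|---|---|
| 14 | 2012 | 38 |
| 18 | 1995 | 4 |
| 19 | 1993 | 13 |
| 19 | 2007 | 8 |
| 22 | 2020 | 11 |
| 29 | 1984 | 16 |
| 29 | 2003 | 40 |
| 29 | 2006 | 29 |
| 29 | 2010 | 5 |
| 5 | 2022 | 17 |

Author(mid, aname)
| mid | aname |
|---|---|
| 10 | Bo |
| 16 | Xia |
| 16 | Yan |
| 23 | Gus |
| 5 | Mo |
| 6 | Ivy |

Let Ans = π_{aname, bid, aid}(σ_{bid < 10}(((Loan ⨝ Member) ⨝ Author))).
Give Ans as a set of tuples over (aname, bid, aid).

Natural join on aid: {(12, 29, 1984, 16), (12, 29, 2003, 40), (12, 29, 2006, 29), (12, 29, 2010, 5), (16, 19, 1993, 13), (16, 19, 2007, 8), (16, 29, 1984, 16), (16, 29, 2003, 40), (16, 29, 2006, 29), (16, 29, 2010, 5), (23, 19, 1993, 13), (23, 19, 2007, 8), (24, 22, 2020, 11), (25, 22, 2020, 11), (28, 29, 1984, 16), (28, 29, 2003, 40), (28, 29, 2006, 29), (28, 29, 2010, 5), (36, 29, 1984, 16), (36, 29, 2003, 40), (36, 29, 2006, 29), (36, 29, 2010, 5), (37, 19, 1993, 13), (37, 19, 2007, 8), (6, 19, 1993, 13), (6, 19, 2007, 8)}
Natural join on mid: {(16, 19, 1993, 13, Xia), (16, 19, 1993, 13, Yan), (16, 19, 2007, 8, Xia), (16, 19, 2007, 8, Yan), (16, 29, 1984, 16, Xia), (16, 29, 1984, 16, Yan), (16, 29, 2003, 40, Xia), (16, 29, 2003, 40, Yan), (16, 29, 2006, 29, Xia), (16, 29, 2006, 29, Yan), (16, 29, 2010, 5, Xia), (16, 29, 2010, 5, Yan), (23, 19, 1993, 13, Gus), (23, 19, 2007, 8, Gus), (6, 19, 1993, 13, Ivy), (6, 19, 2007, 8, Ivy)}
Apply σ_{bid < 10}; surviving tuples: {(16, 19, 2007, 8, Xia), (16, 19, 2007, 8, Yan), (16, 29, 2010, 5, Xia), (16, 29, 2010, 5, Yan), (23, 19, 2007, 8, Gus), (6, 19, 2007, 8, Ivy)}
π[aname, bid, aid]: project onto (aname, bid, aid) → {(Gus, 8, 19), (Ivy, 8, 19), (Xia, 5, 29), (Xia, 8, 19), (Yan, 5, 29), (Yan, 8, 19)}

{(Gus, 8, 19), (Ivy, 8, 19), (Xia, 5, 29), (Xia, 8, 19), (Yan, 5, 29), (Yan, 8, 19)}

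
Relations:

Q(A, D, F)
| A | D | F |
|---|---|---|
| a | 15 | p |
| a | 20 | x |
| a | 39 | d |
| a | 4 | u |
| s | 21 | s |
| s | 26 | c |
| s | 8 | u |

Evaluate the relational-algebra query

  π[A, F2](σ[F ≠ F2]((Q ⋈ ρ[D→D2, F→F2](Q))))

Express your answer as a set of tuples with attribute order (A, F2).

{(a, d), (a, p), (a, u), (a, x), (s, c), (s, s), (s, u)}

ρ[D→D2, F→F2]: schema becomes (A, D2, F2); tuples unchanged.
Joining Q and ρ[D→D2, F→F2](Q) on A yields {(a, 15, p, 15, p), (a, 15, p, 20, x), (a, 15, p, 39, d), (a, 15, p, 4, u), (a, 20, x, 15, p), (a, 20, x, 20, x), (a, 20, x, 39, d), (a, 20, x, 4, u), (a, 39, d, 15, p), (a, 39, d, 20, x), (a, 39, d, 39, d), (a, 39, d, 4, u), (a, 4, u, 15, p), (a, 4, u, 20, x), (a, 4, u, 39, d), (a, 4, u, 4, u), (s, 21, s, 21, s), (s, 21, s, 26, c), (s, 21, s, 8, u), (s, 26, c, 21, s), (s, 26, c, 26, c), (s, 26, c, 8, u), (s, 8, u, 21, s), (s, 8, u, 26, c), (s, 8, u, 8, u)}.
Filtering on F ≠ F2 leaves {(a, 15, p, 20, x), (a, 15, p, 39, d), (a, 15, p, 4, u), (a, 20, x, 15, p), (a, 20, x, 39, d), (a, 20, x, 4, u), (a, 39, d, 15, p), (a, 39, d, 20, x), (a, 39, d, 4, u), (a, 4, u, 15, p), (a, 4, u, 20, x), (a, 4, u, 39, d), (s, 21, s, 26, c), (s, 21, s, 8, u), (s, 26, c, 21, s), (s, 26, c, 8, u), (s, 8, u, 21, s), (s, 8, u, 26, c)}.
Keep only column(s) A, F2 (11 duplicate(s) eliminated): {(a, d), (a, p), (a, u), (a, x), (s, c), (s, s), (s, u)}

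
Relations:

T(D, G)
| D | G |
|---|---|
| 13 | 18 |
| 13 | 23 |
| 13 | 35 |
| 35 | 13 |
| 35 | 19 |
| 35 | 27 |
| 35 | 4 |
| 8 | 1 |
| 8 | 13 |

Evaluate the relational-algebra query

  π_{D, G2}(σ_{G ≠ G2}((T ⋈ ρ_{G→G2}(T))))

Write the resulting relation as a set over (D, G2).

{(13, 18), (13, 23), (13, 35), (35, 13), (35, 19), (35, 27), (35, 4), (8, 1), (8, 13)}

ρ[G→G2]: schema becomes (D, G2); tuples unchanged.
Joining T and ρ_{G→G2}(T) on D yields {(13, 18, 18), (13, 18, 23), (13, 18, 35), (13, 23, 18), (13, 23, 23), (13, 23, 35), (13, 35, 18), (13, 35, 23), (13, 35, 35), (35, 13, 13), (35, 13, 19), (35, 13, 27), (35, 13, 4), (35, 19, 13), (35, 19, 19), (35, 19, 27), (35, 19, 4), (35, 27, 13), (35, 27, 19), (35, 27, 27), (35, 27, 4), (35, 4, 13), (35, 4, 19), (35, 4, 27), (35, 4, 4), (8, 1, 1), (8, 1, 13), (8, 13, 1), (8, 13, 13)}.
σ[G ≠ G2]: keep tuples satisfying G ≠ G2 → {(13, 18, 23), (13, 18, 35), (13, 23, 18), (13, 23, 35), (13, 35, 18), (13, 35, 23), (35, 13, 19), (35, 13, 27), (35, 13, 4), (35, 19, 13), (35, 19, 27), (35, 19, 4), (35, 27, 13), (35, 27, 19), (35, 27, 4), (35, 4, 13), (35, 4, 19), (35, 4, 27), (8, 1, 13), (8, 13, 1)}
π_{D, G2} gives {(13, 18), (13, 23), (13, 35), (35, 13), (35, 19), (35, 27), (35, 4), (8, 1), (8, 13)} (11 duplicate(s) eliminated).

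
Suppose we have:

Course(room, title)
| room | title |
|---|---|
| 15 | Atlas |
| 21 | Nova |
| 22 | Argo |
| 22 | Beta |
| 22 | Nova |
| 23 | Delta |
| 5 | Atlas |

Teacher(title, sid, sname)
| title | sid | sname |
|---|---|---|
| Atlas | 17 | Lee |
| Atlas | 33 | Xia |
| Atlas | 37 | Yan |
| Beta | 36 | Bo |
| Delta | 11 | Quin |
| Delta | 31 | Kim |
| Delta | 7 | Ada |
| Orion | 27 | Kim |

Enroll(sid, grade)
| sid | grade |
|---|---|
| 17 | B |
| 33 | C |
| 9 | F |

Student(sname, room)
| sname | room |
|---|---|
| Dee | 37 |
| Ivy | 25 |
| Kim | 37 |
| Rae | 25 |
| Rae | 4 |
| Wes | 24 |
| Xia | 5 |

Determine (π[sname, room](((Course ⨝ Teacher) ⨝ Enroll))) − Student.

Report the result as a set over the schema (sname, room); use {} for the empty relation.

{(Lee, 15), (Lee, 5), (Xia, 15)}

Course ⋈ Teacher (natural join on title): {(15, Atlas, 17, Lee), (15, Atlas, 33, Xia), (15, Atlas, 37, Yan), (22, Beta, 36, Bo), (23, Delta, 11, Quin), (23, Delta, 31, Kim), (23, Delta, 7, Ada), (5, Atlas, 17, Lee), (5, Atlas, 33, Xia), (5, Atlas, 37, Yan)}
(Course ⨝ Teacher) ⋈ Enroll (natural join on sid): {(15, Atlas, 17, Lee, B), (15, Atlas, 33, Xia, C), (5, Atlas, 17, Lee, B), (5, Atlas, 33, Xia, C)}
Keep only column(s) sname, room: {(Lee, 15), (Lee, 5), (Xia, 15), (Xia, 5)}
Difference: {(Lee, 15), (Lee, 5), (Xia, 15), (Xia, 5)} with {(Dee, 37), (Ivy, 25), (Kim, 37), (Rae, 25), (Rae, 4), (Wes, 24), (Xia, 5)} → {(Lee, 15), (Lee, 5), (Xia, 15)}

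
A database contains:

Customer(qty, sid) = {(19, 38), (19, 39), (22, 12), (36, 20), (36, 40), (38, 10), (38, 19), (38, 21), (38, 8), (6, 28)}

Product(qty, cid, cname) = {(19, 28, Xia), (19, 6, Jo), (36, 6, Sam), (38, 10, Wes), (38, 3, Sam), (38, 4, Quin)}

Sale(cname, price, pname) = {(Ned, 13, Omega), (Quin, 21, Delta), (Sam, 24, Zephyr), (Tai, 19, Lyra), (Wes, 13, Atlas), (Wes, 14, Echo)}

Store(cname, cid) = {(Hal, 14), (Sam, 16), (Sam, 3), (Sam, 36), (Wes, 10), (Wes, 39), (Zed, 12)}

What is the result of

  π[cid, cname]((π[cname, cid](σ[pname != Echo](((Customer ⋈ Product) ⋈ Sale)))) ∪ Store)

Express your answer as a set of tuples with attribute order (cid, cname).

{(10, Wes), (12, Zed), (14, Hal), (16, Sam), (3, Sam), (36, Sam), (39, Wes), (4, Quin), (6, Sam)}

Joining Customer and Product on qty yields {(19, 38, 28, Xia), (19, 38, 6, Jo), (19, 39, 28, Xia), (19, 39, 6, Jo), (36, 20, 6, Sam), (36, 40, 6, Sam), (38, 10, 10, Wes), (38, 10, 3, Sam), (38, 10, 4, Quin), (38, 19, 10, Wes), (38, 19, 3, Sam), (38, 19, 4, Quin), (38, 21, 10, Wes), (38, 21, 3, Sam), (38, 21, 4, Quin), (38, 8, 10, Wes), (38, 8, 3, Sam), (38, 8, 4, Quin)}.
Joining (Customer ⋈ Product) and Sale on cname yields {(36, 20, 6, Sam, 24, Zephyr), (36, 40, 6, Sam, 24, Zephyr), (38, 10, 10, Wes, 13, Atlas), (38, 10, 10, Wes, 14, Echo), (38, 10, 3, Sam, 24, Zephyr), (38, 10, 4, Quin, 21, Delta), (38, 19, 10, Wes, 13, Atlas), (38, 19, 10, Wes, 14, Echo), (38, 19, 3, Sam, 24, Zephyr), (38, 19, 4, Quin, 21, Delta), (38, 21, 10, Wes, 13, Atlas), (38, 21, 10, Wes, 14, Echo), (38, 21, 3, Sam, 24, Zephyr), (38, 21, 4, Quin, 21, Delta), (38, 8, 10, Wes, 13, Atlas), (38, 8, 10, Wes, 14, Echo), (38, 8, 3, Sam, 24, Zephyr), (38, 8, 4, Quin, 21, Delta)}.
Apply σ_{pname != Echo}; surviving tuples: {(36, 20, 6, Sam, 24, Zephyr), (36, 40, 6, Sam, 24, Zephyr), (38, 10, 10, Wes, 13, Atlas), (38, 10, 3, Sam, 24, Zephyr), (38, 10, 4, Quin, 21, Delta), (38, 19, 10, Wes, 13, Atlas), (38, 19, 3, Sam, 24, Zephyr), (38, 19, 4, Quin, 21, Delta), (38, 21, 10, Wes, 13, Atlas), (38, 21, 3, Sam, 24, Zephyr), (38, 21, 4, Quin, 21, Delta), (38, 8, 10, Wes, 13, Atlas), (38, 8, 3, Sam, 24, Zephyr), (38, 8, 4, Quin, 21, Delta)}
π[cname, cid]: project onto (cname, cid) (10 duplicate(s) eliminated) → {(Quin, 4), (Sam, 3), (Sam, 6), (Wes, 10)}
Union: {(Quin, 4), (Sam, 3), (Sam, 6), (Wes, 10)} with {(Hal, 14), (Sam, 16), (Sam, 3), (Sam, 36), (Wes, 10), (Wes, 39), (Zed, 12)} → {(Hal, 14), (Quin, 4), (Sam, 16), (Sam, 3), (Sam, 36), (Sam, 6), (Wes, 10), (Wes, 39), (Zed, 12)}
π[cid, cname]: project onto (cid, cname) → {(10, Wes), (12, Zed), (14, Hal), (16, Sam), (3, Sam), (36, Sam), (39, Wes), (4, Quin), (6, Sam)}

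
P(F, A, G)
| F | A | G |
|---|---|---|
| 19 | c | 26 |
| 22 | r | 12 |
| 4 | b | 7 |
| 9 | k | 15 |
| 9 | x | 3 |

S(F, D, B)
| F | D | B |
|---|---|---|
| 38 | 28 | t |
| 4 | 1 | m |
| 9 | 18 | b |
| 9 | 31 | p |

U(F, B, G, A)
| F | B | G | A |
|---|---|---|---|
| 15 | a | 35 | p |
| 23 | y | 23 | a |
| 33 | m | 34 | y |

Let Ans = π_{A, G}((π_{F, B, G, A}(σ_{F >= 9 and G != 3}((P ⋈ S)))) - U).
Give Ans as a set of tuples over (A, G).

{(k, 15)}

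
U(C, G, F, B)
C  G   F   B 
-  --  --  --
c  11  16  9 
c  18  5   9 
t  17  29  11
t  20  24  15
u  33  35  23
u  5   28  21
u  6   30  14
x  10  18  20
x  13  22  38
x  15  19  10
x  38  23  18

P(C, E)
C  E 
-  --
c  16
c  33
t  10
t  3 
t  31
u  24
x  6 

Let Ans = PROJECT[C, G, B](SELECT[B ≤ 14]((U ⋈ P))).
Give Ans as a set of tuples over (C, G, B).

Natural join on C: {(c, 11, 16, 9, 16), (c, 11, 16, 9, 33), (c, 18, 5, 9, 16), (c, 18, 5, 9, 33), (t, 17, 29, 11, 10), (t, 17, 29, 11, 3), (t, 17, 29, 11, 31), (t, 20, 24, 15, 10), (t, 20, 24, 15, 3), (t, 20, 24, 15, 31), (u, 33, 35, 23, 24), (u, 5, 28, 21, 24), (u, 6, 30, 14, 24), (x, 10, 18, 20, 6), (x, 13, 22, 38, 6), (x, 15, 19, 10, 6), (x, 38, 23, 18, 6)}
Selection B ≤ 14: {(c, 11, 16, 9, 16), (c, 11, 16, 9, 33), (c, 18, 5, 9, 16), (c, 18, 5, 9, 33), (t, 17, 29, 11, 10), (t, 17, 29, 11, 3), (t, 17, 29, 11, 31), (u, 6, 30, 14, 24), (x, 15, 19, 10, 6)}
π[C, G, B]: project onto (C, G, B) (4 duplicate(s) eliminated) → {(c, 11, 9), (c, 18, 9), (t, 17, 11), (u, 6, 14), (x, 15, 10)}

{(c, 11, 9), (c, 18, 9), (t, 17, 11), (u, 6, 14), (x, 15, 10)}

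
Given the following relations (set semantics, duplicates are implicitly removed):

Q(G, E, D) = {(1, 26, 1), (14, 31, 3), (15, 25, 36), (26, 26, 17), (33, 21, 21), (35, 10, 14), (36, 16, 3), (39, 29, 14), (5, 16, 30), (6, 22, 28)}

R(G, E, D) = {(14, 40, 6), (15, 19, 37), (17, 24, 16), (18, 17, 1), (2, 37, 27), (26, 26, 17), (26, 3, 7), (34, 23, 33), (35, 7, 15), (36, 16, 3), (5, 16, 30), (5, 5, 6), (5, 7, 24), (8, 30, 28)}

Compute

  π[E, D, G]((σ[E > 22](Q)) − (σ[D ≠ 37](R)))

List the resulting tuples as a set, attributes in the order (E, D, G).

{(25, 36, 15), (26, 1, 1), (29, 14, 39), (31, 3, 14)}

Selection E > 22: {(1, 26, 1), (14, 31, 3), (15, 25, 36), (26, 26, 17), (39, 29, 14)}
Selection D ≠ 37: {(14, 40, 6), (17, 24, 16), (18, 17, 1), (2, 37, 27), (26, 26, 17), (26, 3, 7), (34, 23, 33), (35, 7, 15), (36, 16, 3), (5, 16, 30), (5, 5, 6), (5, 7, 24), (8, 30, 28)}
Taking the difference: {(1, 26, 1), (14, 31, 3), (15, 25, 36), (39, 29, 14)}
π_{E, D, G} gives {(25, 36, 15), (26, 1, 1), (29, 14, 39), (31, 3, 14)}.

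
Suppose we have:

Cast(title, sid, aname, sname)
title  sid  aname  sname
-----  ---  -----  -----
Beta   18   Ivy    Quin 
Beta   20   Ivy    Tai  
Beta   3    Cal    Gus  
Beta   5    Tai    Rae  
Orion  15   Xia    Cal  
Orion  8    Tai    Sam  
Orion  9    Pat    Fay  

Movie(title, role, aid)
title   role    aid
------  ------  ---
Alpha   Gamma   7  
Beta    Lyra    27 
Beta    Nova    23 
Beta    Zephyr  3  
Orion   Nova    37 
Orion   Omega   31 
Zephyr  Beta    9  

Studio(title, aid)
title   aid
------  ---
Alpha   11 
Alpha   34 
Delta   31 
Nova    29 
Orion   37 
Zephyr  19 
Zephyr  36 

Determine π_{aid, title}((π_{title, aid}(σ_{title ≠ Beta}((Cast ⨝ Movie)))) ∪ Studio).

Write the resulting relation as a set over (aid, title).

Natural join on title: {(Beta, 18, Ivy, Quin, Lyra, 27), (Beta, 18, Ivy, Quin, Nova, 23), (Beta, 18, Ivy, Quin, Zephyr, 3), (Beta, 20, Ivy, Tai, Lyra, 27), (Beta, 20, Ivy, Tai, Nova, 23), (Beta, 20, Ivy, Tai, Zephyr, 3), (Beta, 3, Cal, Gus, Lyra, 27), (Beta, 3, Cal, Gus, Nova, 23), (Beta, 3, Cal, Gus, Zephyr, 3), (Beta, 5, Tai, Rae, Lyra, 27), (Beta, 5, Tai, Rae, Nova, 23), (Beta, 5, Tai, Rae, Zephyr, 3), (Orion, 15, Xia, Cal, Nova, 37), (Orion, 15, Xia, Cal, Omega, 31), (Orion, 8, Tai, Sam, Nova, 37), (Orion, 8, Tai, Sam, Omega, 31), (Orion, 9, Pat, Fay, Nova, 37), (Orion, 9, Pat, Fay, Omega, 31)}
Apply σ_{title ≠ Beta}; surviving tuples: {(Orion, 15, Xia, Cal, Nova, 37), (Orion, 15, Xia, Cal, Omega, 31), (Orion, 8, Tai, Sam, Nova, 37), (Orion, 8, Tai, Sam, Omega, 31), (Orion, 9, Pat, Fay, Nova, 37), (Orion, 9, Pat, Fay, Omega, 31)}
Keep only column(s) title, aid (4 duplicate(s) eliminated): {(Orion, 31), (Orion, 37)}
Set union of the two operands is {(Alpha, 11), (Alpha, 34), (Delta, 31), (Nova, 29), (Orion, 31), (Orion, 37), (Zephyr, 19), (Zephyr, 36)}.
Keep only column(s) aid, title: {(11, Alpha), (19, Zephyr), (29, Nova), (31, Delta), (31, Orion), (34, Alpha), (36, Zephyr), (37, Orion)}

{(11, Alpha), (19, Zephyr), (29, Nova), (31, Delta), (31, Orion), (34, Alpha), (36, Zephyr), (37, Orion)}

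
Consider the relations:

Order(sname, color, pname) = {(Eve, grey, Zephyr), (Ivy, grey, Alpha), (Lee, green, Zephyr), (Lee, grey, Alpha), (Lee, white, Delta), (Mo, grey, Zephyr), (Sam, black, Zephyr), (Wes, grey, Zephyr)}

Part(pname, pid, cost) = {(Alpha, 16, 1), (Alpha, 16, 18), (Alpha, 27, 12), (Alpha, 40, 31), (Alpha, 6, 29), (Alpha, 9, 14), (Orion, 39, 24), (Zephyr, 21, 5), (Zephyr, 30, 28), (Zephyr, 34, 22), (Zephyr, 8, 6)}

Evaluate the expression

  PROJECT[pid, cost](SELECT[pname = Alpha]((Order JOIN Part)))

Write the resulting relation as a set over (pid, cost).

{(16, 1), (16, 18), (27, 12), (40, 31), (6, 29), (9, 14)}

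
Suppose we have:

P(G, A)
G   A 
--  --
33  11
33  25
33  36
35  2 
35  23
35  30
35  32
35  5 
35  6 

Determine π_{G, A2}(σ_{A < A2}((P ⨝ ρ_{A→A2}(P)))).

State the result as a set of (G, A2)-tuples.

ρ[A→A2]: schema becomes (G, A2); tuples unchanged.
Joining P and ρ_{A→A2}(P) on G yields {(33, 11, 11), (33, 11, 25), (33, 11, 36), (33, 25, 11), (33, 25, 25), (33, 25, 36), (33, 36, 11), (33, 36, 25), (33, 36, 36), (35, 2, 2), (35, 2, 23), (35, 2, 30), (35, 2, 32), (35, 2, 5), (35, 2, 6), (35, 23, 2), (35, 23, 23), (35, 23, 30), (35, 23, 32), (35, 23, 5), (35, 23, 6), (35, 30, 2), (35, 30, 23), (35, 30, 30), (35, 30, 32), (35, 30, 5), (35, 30, 6), (35, 32, 2), (35, 32, 23), (35, 32, 30), (35, 32, 32), (35, 32, 5), (35, 32, 6), (35, 5, 2), (35, 5, 23), (35, 5, 30), (35, 5, 32), (35, 5, 5), (35, 5, 6), (35, 6, 2), (35, 6, 23), (35, 6, 30), (35, 6, 32), (35, 6, 5), (35, 6, 6)}.
σ[A < A2]: keep tuples satisfying A < A2 → {(33, 11, 25), (33, 11, 36), (33, 25, 36), (35, 2, 23), (35, 2, 30), (35, 2, 32), (35, 2, 5), (35, 2, 6), (35, 23, 30), (35, 23, 32), (35, 30, 32), (35, 5, 23), (35, 5, 30), (35, 5, 32), (35, 5, 6), (35, 6, 23), (35, 6, 30), (35, 6, 32)}
Keep only column(s) G, A2 (11 duplicate(s) eliminated): {(33, 25), (33, 36), (35, 23), (35, 30), (35, 32), (35, 5), (35, 6)}

{(33, 25), (33, 36), (35, 23), (35, 30), (35, 32), (35, 5), (35, 6)}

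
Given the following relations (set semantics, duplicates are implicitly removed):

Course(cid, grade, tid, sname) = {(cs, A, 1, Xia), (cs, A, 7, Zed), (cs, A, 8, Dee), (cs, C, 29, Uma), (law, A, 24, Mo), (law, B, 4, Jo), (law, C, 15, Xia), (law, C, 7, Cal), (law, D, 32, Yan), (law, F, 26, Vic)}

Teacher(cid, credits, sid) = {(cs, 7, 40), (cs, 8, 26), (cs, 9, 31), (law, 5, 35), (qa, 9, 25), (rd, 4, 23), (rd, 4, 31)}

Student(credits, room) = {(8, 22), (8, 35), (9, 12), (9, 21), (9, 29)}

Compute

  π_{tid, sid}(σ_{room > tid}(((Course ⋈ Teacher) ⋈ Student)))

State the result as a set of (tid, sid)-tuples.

{(1, 26), (1, 31), (29, 26), (7, 26), (7, 31), (8, 26), (8, 31)}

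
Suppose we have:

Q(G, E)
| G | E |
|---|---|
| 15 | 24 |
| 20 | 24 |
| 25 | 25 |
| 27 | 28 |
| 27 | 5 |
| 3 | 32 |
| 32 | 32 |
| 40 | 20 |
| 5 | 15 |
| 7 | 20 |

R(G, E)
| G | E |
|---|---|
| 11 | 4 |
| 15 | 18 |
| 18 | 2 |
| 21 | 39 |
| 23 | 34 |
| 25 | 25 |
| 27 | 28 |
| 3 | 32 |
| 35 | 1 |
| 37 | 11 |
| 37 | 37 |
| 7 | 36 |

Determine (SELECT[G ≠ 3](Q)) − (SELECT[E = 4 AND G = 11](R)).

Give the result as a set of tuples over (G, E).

σ[G ≠ 3]: keep tuples satisfying G ≠ 3 → {(15, 24), (20, 24), (25, 25), (27, 28), (27, 5), (32, 32), (40, 20), (5, 15), (7, 20)}
σ[E = 4 AND G = 11]: keep tuples satisfying E = 4 AND G = 11 → {(11, 4)}
Taking the difference: {(15, 24), (20, 24), (25, 25), (27, 28), (27, 5), (32, 32), (40, 20), (5, 15), (7, 20)}

{(15, 24), (20, 24), (25, 25), (27, 28), (27, 5), (32, 32), (40, 20), (5, 15), (7, 20)}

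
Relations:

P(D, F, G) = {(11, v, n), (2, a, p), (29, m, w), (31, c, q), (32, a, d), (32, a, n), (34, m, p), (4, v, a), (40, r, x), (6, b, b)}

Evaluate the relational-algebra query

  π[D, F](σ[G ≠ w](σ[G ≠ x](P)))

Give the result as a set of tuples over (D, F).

Selection G ≠ x: {(11, v, n), (2, a, p), (29, m, w), (31, c, q), (32, a, d), (32, a, n), (34, m, p), (4, v, a), (6, b, b)}
Selection G ≠ w: {(11, v, n), (2, a, p), (31, c, q), (32, a, d), (32, a, n), (34, m, p), (4, v, a), (6, b, b)}
π[D, F]: project onto (D, F) (1 duplicate(s) eliminated) → {(11, v), (2, a), (31, c), (32, a), (34, m), (4, v), (6, b)}

{(11, v), (2, a), (31, c), (32, a), (34, m), (4, v), (6, b)}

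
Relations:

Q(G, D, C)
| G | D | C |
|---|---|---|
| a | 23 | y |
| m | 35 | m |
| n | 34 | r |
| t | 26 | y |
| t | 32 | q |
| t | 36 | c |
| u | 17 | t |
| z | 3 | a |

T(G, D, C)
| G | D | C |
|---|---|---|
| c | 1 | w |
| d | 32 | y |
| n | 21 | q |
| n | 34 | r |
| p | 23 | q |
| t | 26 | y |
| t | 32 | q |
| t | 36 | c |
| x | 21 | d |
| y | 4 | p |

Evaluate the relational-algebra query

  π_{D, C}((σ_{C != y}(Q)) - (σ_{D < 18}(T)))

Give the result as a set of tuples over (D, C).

{(17, t), (3, a), (32, q), (34, r), (35, m), (36, c)}

Apply σ_{C != y}; surviving tuples: {(m, 35, m), (n, 34, r), (t, 32, q), (t, 36, c), (u, 17, t), (z, 3, a)}
Apply σ_{D < 18}; surviving tuples: {(c, 1, w), (y, 4, p)}
Set difference of the two operands is {(m, 35, m), (n, 34, r), (t, 32, q), (t, 36, c), (u, 17, t), (z, 3, a)}.
Projecting to D, C: {(17, t), (3, a), (32, q), (34, r), (35, m), (36, c)}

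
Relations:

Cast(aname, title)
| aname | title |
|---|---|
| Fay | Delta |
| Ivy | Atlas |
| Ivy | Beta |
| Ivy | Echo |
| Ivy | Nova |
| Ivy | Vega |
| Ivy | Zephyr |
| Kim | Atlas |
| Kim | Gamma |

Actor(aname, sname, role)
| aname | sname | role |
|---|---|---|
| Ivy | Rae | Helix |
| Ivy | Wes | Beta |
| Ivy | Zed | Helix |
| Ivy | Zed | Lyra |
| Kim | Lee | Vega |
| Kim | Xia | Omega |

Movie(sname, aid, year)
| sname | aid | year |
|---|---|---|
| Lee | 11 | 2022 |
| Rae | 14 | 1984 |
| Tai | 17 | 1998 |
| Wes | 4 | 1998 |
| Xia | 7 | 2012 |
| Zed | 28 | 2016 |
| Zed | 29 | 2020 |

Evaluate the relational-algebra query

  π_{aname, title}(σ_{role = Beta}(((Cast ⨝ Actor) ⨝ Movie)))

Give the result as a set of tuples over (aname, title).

{(Ivy, Atlas), (Ivy, Beta), (Ivy, Echo), (Ivy, Nova), (Ivy, Vega), (Ivy, Zephyr)}

Joining Cast and Actor on aname yields {(Ivy, Atlas, Rae, Helix), (Ivy, Atlas, Wes, Beta), (Ivy, Atlas, Zed, Helix), (Ivy, Atlas, Zed, Lyra), (Ivy, Beta, Rae, Helix), (Ivy, Beta, Wes, Beta), (Ivy, Beta, Zed, Helix), (Ivy, Beta, Zed, Lyra), (Ivy, Echo, Rae, Helix), (Ivy, Echo, Wes, Beta), (Ivy, Echo, Zed, Helix), (Ivy, Echo, Zed, Lyra), (Ivy, Nova, Rae, Helix), (Ivy, Nova, Wes, Beta), (Ivy, Nova, Zed, Helix), (Ivy, Nova, Zed, Lyra), (Ivy, Vega, Rae, Helix), (Ivy, Vega, Wes, Beta), (Ivy, Vega, Zed, Helix), (Ivy, Vega, Zed, Lyra), (Ivy, Zephyr, Rae, Helix), (Ivy, Zephyr, Wes, Beta), (Ivy, Zephyr, Zed, Helix), (Ivy, Zephyr, Zed, Lyra), (Kim, Atlas, Lee, Vega), (Kim, Atlas, Xia, Omega), (Kim, Gamma, Lee, Vega), (Kim, Gamma, Xia, Omega)}.
Joining (Cast ⨝ Actor) and Movie on sname yields {(Ivy, Atlas, Rae, Helix, 14, 1984), (Ivy, Atlas, Wes, Beta, 4, 1998), (Ivy, Atlas, Zed, Helix, 28, 2016), (Ivy, Atlas, Zed, Helix, 29, 2020), (Ivy, Atlas, Zed, Lyra, 28, 2016), (Ivy, Atlas, Zed, Lyra, 29, 2020), (Ivy, Beta, Rae, Helix, 14, 1984), (Ivy, Beta, Wes, Beta, 4, 1998), (Ivy, Beta, Zed, Helix, 28, 2016), (Ivy, Beta, Zed, Helix, 29, 2020), (Ivy, Beta, Zed, Lyra, 28, 2016), (Ivy, Beta, Zed, Lyra, 29, 2020), (Ivy, Echo, Rae, Helix, 14, 1984), (Ivy, Echo, Wes, Beta, 4, 1998), (Ivy, Echo, Zed, Helix, 28, 2016), (Ivy, Echo, Zed, Helix, 29, 2020), (Ivy, Echo, Zed, Lyra, 28, 2016), (Ivy, Echo, Zed, Lyra, 29, 2020), (Ivy, Nova, Rae, Helix, 14, 1984), (Ivy, Nova, Wes, Beta, 4, 1998), (Ivy, Nova, Zed, Helix, 28, 2016), (Ivy, Nova, Zed, Helix, 29, 2020), (Ivy, Nova, Zed, Lyra, 28, 2016), (Ivy, Nova, Zed, Lyra, 29, 2020), (Ivy, Vega, Rae, Helix, 14, 1984), (Ivy, Vega, Wes, Beta, 4, 1998), (Ivy, Vega, Zed, Helix, 28, 2016), (Ivy, Vega, Zed, Helix, 29, 2020), (Ivy, Vega, Zed, Lyra, 28, 2016), (Ivy, Vega, Zed, Lyra, 29, 2020), (Ivy, Zephyr, Rae, Helix, 14, 1984), (Ivy, Zephyr, Wes, Beta, 4, 1998), (Ivy, Zephyr, Zed, Helix, 28, 2016), (Ivy, Zephyr, Zed, Helix, 29, 2020), (Ivy, Zephyr, Zed, Lyra, 28, 2016), (Ivy, Zephyr, Zed, Lyra, 29, 2020), (Kim, Atlas, Lee, Vega, 11, 2022), (Kim, Atlas, Xia, Omega, 7, 2012), (Kim, Gamma, Lee, Vega, 11, 2022), (Kim, Gamma, Xia, Omega, 7, 2012)}.
Apply σ_{role = Beta}; surviving tuples: {(Ivy, Atlas, Wes, Beta, 4, 1998), (Ivy, Beta, Wes, Beta, 4, 1998), (Ivy, Echo, Wes, Beta, 4, 1998), (Ivy, Nova, Wes, Beta, 4, 1998), (Ivy, Vega, Wes, Beta, 4, 1998), (Ivy, Zephyr, Wes, Beta, 4, 1998)}
Projecting to aname, title: {(Ivy, Atlas), (Ivy, Beta), (Ivy, Echo), (Ivy, Nova), (Ivy, Vega), (Ivy, Zephyr)}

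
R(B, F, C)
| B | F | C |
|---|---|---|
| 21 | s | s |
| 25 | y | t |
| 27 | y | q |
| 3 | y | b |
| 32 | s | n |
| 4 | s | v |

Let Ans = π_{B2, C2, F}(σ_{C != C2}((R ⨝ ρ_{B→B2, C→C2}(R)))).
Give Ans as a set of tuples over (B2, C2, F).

ρ[B→B2, C→C2]: schema becomes (B2, F, C2); tuples unchanged.
Joining R and ρ_{B→B2, C→C2}(R) on F yields {(21, s, s, 21, s), (21, s, s, 32, n), (21, s, s, 4, v), (25, y, t, 25, t), (25, y, t, 27, q), (25, y, t, 3, b), (27, y, q, 25, t), (27, y, q, 27, q), (27, y, q, 3, b), (3, y, b, 25, t), (3, y, b, 27, q), (3, y, b, 3, b), (32, s, n, 21, s), (32, s, n, 32, n), (32, s, n, 4, v), (4, s, v, 21, s), (4, s, v, 32, n), (4, s, v, 4, v)}.
Apply σ_{C != C2}; surviving tuples: {(21, s, s, 32, n), (21, s, s, 4, v), (25, y, t, 27, q), (25, y, t, 3, b), (27, y, q, 25, t), (27, y, q, 3, b), (3, y, b, 25, t), (3, y, b, 27, q), (32, s, n, 21, s), (32, s, n, 4, v), (4, s, v, 21, s), (4, s, v, 32, n)}
Projecting to B2, C2, F (6 duplicate(s) eliminated): {(21, s, s), (25, t, y), (27, q, y), (3, b, y), (32, n, s), (4, v, s)}

{(21, s, s), (25, t, y), (27, q, y), (3, b, y), (32, n, s), (4, v, s)}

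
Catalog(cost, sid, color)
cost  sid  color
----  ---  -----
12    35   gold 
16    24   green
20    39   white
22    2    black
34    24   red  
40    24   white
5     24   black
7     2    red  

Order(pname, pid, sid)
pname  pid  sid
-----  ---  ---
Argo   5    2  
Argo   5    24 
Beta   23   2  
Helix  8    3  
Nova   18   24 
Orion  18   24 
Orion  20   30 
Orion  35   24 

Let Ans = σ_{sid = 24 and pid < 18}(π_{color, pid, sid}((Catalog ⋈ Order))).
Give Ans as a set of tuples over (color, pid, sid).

{(black, 5, 24), (green, 5, 24), (red, 5, 24), (white, 5, 24)}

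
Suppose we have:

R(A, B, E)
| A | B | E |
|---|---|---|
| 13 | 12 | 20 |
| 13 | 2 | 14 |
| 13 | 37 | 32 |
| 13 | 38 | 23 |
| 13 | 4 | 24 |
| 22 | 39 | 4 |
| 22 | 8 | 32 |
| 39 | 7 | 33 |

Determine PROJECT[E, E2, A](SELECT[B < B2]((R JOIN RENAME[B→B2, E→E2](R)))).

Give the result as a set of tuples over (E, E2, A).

{(14, 20, 13), (14, 23, 13), (14, 24, 13), (14, 32, 13), (20, 23, 13), (20, 32, 13), (24, 20, 13), (24, 23, 13), (24, 32, 13), (32, 23, 13), (32, 4, 22)}

ρ[B→B2, E→E2]: schema becomes (A, B2, E2); tuples unchanged.
R ⋈ RENAME[B→B2, E→E2](R) (natural join on A): {(13, 12, 20, 12, 20), (13, 12, 20, 2, 14), (13, 12, 20, 37, 32), (13, 12, 20, 38, 23), (13, 12, 20, 4, 24), (13, 2, 14, 12, 20), (13, 2, 14, 2, 14), (13, 2, 14, 37, 32), (13, 2, 14, 38, 23), (13, 2, 14, 4, 24), (13, 37, 32, 12, 20), (13, 37, 32, 2, 14), (13, 37, 32, 37, 32), (13, 37, 32, 38, 23), (13, 37, 32, 4, 24), (13, 38, 23, 12, 20), (13, 38, 23, 2, 14), (13, 38, 23, 37, 32), (13, 38, 23, 38, 23), (13, 38, 23, 4, 24), (13, 4, 24, 12, 20), (13, 4, 24, 2, 14), (13, 4, 24, 37, 32), (13, 4, 24, 38, 23), (13, 4, 24, 4, 24), (22, 39, 4, 39, 4), (22, 39, 4, 8, 32), (22, 8, 32, 39, 4), (22, 8, 32, 8, 32), (39, 7, 33, 7, 33)}
Filtering on B < B2 leaves {(13, 12, 20, 37, 32), (13, 12, 20, 38, 23), (13, 2, 14, 12, 20), (13, 2, 14, 37, 32), (13, 2, 14, 38, 23), (13, 2, 14, 4, 24), (13, 37, 32, 38, 23), (13, 4, 24, 12, 20), (13, 4, 24, 37, 32), (13, 4, 24, 38, 23), (22, 8, 32, 39, 4)}.
Keep only column(s) E, E2, A: {(14, 20, 13), (14, 23, 13), (14, 24, 13), (14, 32, 13), (20, 23, 13), (20, 32, 13), (24, 20, 13), (24, 23, 13), (24, 32, 13), (32, 23, 13), (32, 4, 22)}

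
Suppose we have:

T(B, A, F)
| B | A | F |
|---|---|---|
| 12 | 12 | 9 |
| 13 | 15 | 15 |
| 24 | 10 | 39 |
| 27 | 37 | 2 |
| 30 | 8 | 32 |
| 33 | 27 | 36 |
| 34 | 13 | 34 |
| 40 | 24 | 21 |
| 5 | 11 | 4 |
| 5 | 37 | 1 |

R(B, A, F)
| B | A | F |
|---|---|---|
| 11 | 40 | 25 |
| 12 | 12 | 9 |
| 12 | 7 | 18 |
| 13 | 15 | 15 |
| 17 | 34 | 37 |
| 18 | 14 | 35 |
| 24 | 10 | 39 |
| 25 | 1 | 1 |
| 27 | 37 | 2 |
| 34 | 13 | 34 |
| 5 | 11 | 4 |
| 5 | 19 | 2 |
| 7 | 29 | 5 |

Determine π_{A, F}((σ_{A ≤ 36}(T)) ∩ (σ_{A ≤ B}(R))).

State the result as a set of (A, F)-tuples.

{(10, 39), (12, 9), (13, 34)}

σ[A ≤ 36]: keep tuples satisfying A ≤ 36 → {(12, 12, 9), (13, 15, 15), (24, 10, 39), (30, 8, 32), (33, 27, 36), (34, 13, 34), (40, 24, 21), (5, 11, 4)}
σ[A ≤ B]: keep tuples satisfying A ≤ B → {(12, 12, 9), (12, 7, 18), (18, 14, 35), (24, 10, 39), (25, 1, 1), (34, 13, 34)}
Taking the intersection: {(12, 12, 9), (24, 10, 39), (34, 13, 34)}
π[A, F]: project onto (A, F) → {(10, 39), (12, 9), (13, 34)}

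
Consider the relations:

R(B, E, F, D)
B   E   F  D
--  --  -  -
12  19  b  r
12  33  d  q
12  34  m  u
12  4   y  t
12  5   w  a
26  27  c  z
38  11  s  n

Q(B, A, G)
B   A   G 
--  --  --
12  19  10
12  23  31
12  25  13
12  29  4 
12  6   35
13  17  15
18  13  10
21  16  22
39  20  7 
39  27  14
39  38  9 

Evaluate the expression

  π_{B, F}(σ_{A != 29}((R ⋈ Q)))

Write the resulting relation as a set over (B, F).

Joining R and Q on B yields {(12, 19, b, r, 19, 10), (12, 19, b, r, 23, 31), (12, 19, b, r, 25, 13), (12, 19, b, r, 29, 4), (12, 19, b, r, 6, 35), (12, 33, d, q, 19, 10), (12, 33, d, q, 23, 31), (12, 33, d, q, 25, 13), (12, 33, d, q, 29, 4), (12, 33, d, q, 6, 35), (12, 34, m, u, 19, 10), (12, 34, m, u, 23, 31), (12, 34, m, u, 25, 13), (12, 34, m, u, 29, 4), (12, 34, m, u, 6, 35), (12, 4, y, t, 19, 10), (12, 4, y, t, 23, 31), (12, 4, y, t, 25, 13), (12, 4, y, t, 29, 4), (12, 4, y, t, 6, 35), (12, 5, w, a, 19, 10), (12, 5, w, a, 23, 31), (12, 5, w, a, 25, 13), (12, 5, w, a, 29, 4), (12, 5, w, a, 6, 35)}.
σ[A != 29]: keep tuples satisfying A != 29 → {(12, 19, b, r, 19, 10), (12, 19, b, r, 23, 31), (12, 19, b, r, 25, 13), (12, 19, b, r, 6, 35), (12, 33, d, q, 19, 10), (12, 33, d, q, 23, 31), (12, 33, d, q, 25, 13), (12, 33, d, q, 6, 35), (12, 34, m, u, 19, 10), (12, 34, m, u, 23, 31), (12, 34, m, u, 25, 13), (12, 34, m, u, 6, 35), (12, 4, y, t, 19, 10), (12, 4, y, t, 23, 31), (12, 4, y, t, 25, 13), (12, 4, y, t, 6, 35), (12, 5, w, a, 19, 10), (12, 5, w, a, 23, 31), (12, 5, w, a, 25, 13), (12, 5, w, a, 6, 35)}
π_{B, F} gives {(12, b), (12, d), (12, m), (12, w), (12, y)} (15 duplicate(s) eliminated).

{(12, b), (12, d), (12, m), (12, w), (12, y)}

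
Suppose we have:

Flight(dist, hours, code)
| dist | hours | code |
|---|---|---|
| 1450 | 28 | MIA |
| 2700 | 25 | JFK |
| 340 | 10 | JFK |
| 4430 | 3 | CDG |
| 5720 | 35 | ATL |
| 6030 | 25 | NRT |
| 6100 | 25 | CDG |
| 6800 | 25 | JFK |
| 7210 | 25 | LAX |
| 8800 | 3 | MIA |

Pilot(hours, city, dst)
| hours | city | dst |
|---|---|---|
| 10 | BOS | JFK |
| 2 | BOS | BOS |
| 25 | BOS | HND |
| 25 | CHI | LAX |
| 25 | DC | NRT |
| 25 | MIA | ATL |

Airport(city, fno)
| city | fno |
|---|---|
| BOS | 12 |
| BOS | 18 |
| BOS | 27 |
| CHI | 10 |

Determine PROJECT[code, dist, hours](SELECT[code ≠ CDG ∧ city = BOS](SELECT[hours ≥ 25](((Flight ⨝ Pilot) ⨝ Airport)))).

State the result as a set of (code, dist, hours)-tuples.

Joining Flight and Pilot on hours yields {(2700, 25, JFK, BOS, HND), (2700, 25, JFK, CHI, LAX), (2700, 25, JFK, DC, NRT), (2700, 25, JFK, MIA, ATL), (340, 10, JFK, BOS, JFK), (6030, 25, NRT, BOS, HND), (6030, 25, NRT, CHI, LAX), (6030, 25, NRT, DC, NRT), (6030, 25, NRT, MIA, ATL), (6100, 25, CDG, BOS, HND), (6100, 25, CDG, CHI, LAX), (6100, 25, CDG, DC, NRT), (6100, 25, CDG, MIA, ATL), (6800, 25, JFK, BOS, HND), (6800, 25, JFK, CHI, LAX), (6800, 25, JFK, DC, NRT), (6800, 25, JFK, MIA, ATL), (7210, 25, LAX, BOS, HND), (7210, 25, LAX, CHI, LAX), (7210, 25, LAX, DC, NRT), (7210, 25, LAX, MIA, ATL)}.
Joining (Flight ⨝ Pilot) and Airport on city yields {(2700, 25, JFK, BOS, HND, 12), (2700, 25, JFK, BOS, HND, 18), (2700, 25, JFK, BOS, HND, 27), (2700, 25, JFK, CHI, LAX, 10), (340, 10, JFK, BOS, JFK, 12), (340, 10, JFK, BOS, JFK, 18), (340, 10, JFK, BOS, JFK, 27), (6030, 25, NRT, BOS, HND, 12), (6030, 25, NRT, BOS, HND, 18), (6030, 25, NRT, BOS, HND, 27), (6030, 25, NRT, CHI, LAX, 10), (6100, 25, CDG, BOS, HND, 12), (6100, 25, CDG, BOS, HND, 18), (6100, 25, CDG, BOS, HND, 27), (6100, 25, CDG, CHI, LAX, 10), (6800, 25, JFK, BOS, HND, 12), (6800, 25, JFK, BOS, HND, 18), (6800, 25, JFK, BOS, HND, 27), (6800, 25, JFK, CHI, LAX, 10), (7210, 25, LAX, BOS, HND, 12), (7210, 25, LAX, BOS, HND, 18), (7210, 25, LAX, BOS, HND, 27), (7210, 25, LAX, CHI, LAX, 10)}.
Filtering on hours ≥ 25 leaves {(2700, 25, JFK, BOS, HND, 12), (2700, 25, JFK, BOS, HND, 18), (2700, 25, JFK, BOS, HND, 27), (2700, 25, JFK, CHI, LAX, 10), (6030, 25, NRT, BOS, HND, 12), (6030, 25, NRT, BOS, HND, 18), (6030, 25, NRT, BOS, HND, 27), (6030, 25, NRT, CHI, LAX, 10), (6100, 25, CDG, BOS, HND, 12), (6100, 25, CDG, BOS, HND, 18), (6100, 25, CDG, BOS, HND, 27), (6100, 25, CDG, CHI, LAX, 10), (6800, 25, JFK, BOS, HND, 12), (6800, 25, JFK, BOS, HND, 18), (6800, 25, JFK, BOS, HND, 27), (6800, 25, JFK, CHI, LAX, 10), (7210, 25, LAX, BOS, HND, 12), (7210, 25, LAX, BOS, HND, 18), (7210, 25, LAX, BOS, HND, 27), (7210, 25, LAX, CHI, LAX, 10)}.
Filtering on code ≠ CDG ∧ city = BOS leaves {(2700, 25, JFK, BOS, HND, 12), (2700, 25, JFK, BOS, HND, 18), (2700, 25, JFK, BOS, HND, 27), (6030, 25, NRT, BOS, HND, 12), (6030, 25, NRT, BOS, HND, 18), (6030, 25, NRT, BOS, HND, 27), (6800, 25, JFK, BOS, HND, 12), (6800, 25, JFK, BOS, HND, 18), (6800, 25, JFK, BOS, HND, 27), (7210, 25, LAX, BOS, HND, 12), (7210, 25, LAX, BOS, HND, 18), (7210, 25, LAX, BOS, HND, 27)}.
π_{code, dist, hours} gives {(JFK, 2700, 25), (JFK, 6800, 25), (LAX, 7210, 25), (NRT, 6030, 25)} (8 duplicate(s) eliminated).

{(JFK, 2700, 25), (JFK, 6800, 25), (LAX, 7210, 25), (NRT, 6030, 25)}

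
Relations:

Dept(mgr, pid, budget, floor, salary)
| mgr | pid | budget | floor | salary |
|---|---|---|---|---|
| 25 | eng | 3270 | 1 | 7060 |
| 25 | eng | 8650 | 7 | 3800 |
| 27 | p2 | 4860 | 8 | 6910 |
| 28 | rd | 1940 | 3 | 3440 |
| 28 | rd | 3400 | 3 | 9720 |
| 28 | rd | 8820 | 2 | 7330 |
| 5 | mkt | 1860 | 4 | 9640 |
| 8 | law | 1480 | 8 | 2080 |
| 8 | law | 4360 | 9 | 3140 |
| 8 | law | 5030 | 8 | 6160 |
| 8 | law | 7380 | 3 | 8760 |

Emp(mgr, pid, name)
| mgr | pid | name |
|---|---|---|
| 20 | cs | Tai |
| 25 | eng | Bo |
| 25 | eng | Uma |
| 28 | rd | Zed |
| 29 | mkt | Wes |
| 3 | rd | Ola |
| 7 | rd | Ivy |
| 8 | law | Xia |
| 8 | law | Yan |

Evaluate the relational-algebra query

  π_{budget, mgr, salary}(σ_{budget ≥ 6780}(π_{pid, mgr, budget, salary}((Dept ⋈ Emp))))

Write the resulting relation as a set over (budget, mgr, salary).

{(7380, 8, 8760), (8650, 25, 3800), (8820, 28, 7330)}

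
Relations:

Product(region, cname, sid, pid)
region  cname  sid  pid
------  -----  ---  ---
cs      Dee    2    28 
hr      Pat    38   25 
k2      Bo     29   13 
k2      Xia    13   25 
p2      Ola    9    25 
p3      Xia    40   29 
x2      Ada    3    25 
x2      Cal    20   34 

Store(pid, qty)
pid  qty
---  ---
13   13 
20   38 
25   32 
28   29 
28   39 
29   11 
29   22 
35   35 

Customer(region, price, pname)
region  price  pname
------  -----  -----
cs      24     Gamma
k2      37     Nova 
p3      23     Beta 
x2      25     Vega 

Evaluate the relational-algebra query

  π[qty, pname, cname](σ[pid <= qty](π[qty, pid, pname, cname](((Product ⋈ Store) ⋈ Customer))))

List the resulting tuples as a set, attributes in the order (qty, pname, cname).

Natural join on pid: {(cs, Dee, 2, 28, 29), (cs, Dee, 2, 28, 39), (hr, Pat, 38, 25, 32), (k2, Bo, 29, 13, 13), (k2, Xia, 13, 25, 32), (p2, Ola, 9, 25, 32), (p3, Xia, 40, 29, 11), (p3, Xia, 40, 29, 22), (x2, Ada, 3, 25, 32)}
Natural join on region: {(cs, Dee, 2, 28, 29, 24, Gamma), (cs, Dee, 2, 28, 39, 24, Gamma), (k2, Bo, 29, 13, 13, 37, Nova), (k2, Xia, 13, 25, 32, 37, Nova), (p3, Xia, 40, 29, 11, 23, Beta), (p3, Xia, 40, 29, 22, 23, Beta), (x2, Ada, 3, 25, 32, 25, Vega)}
Keep only column(s) qty, pid, pname, cname: {(11, 29, Beta, Xia), (13, 13, Nova, Bo), (22, 29, Beta, Xia), (29, 28, Gamma, Dee), (32, 25, Nova, Xia), (32, 25, Vega, Ada), (39, 28, Gamma, Dee)}
Filtering on pid <= qty leaves {(13, 13, Nova, Bo), (29, 28, Gamma, Dee), (32, 25, Nova, Xia), (32, 25, Vega, Ada), (39, 28, Gamma, Dee)}.
Keep only column(s) qty, pname, cname: {(13, Nova, Bo), (29, Gamma, Dee), (32, Nova, Xia), (32, Vega, Ada), (39, Gamma, Dee)}

{(13, Nova, Bo), (29, Gamma, Dee), (32, Nova, Xia), (32, Vega, Ada), (39, Gamma, Dee)}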